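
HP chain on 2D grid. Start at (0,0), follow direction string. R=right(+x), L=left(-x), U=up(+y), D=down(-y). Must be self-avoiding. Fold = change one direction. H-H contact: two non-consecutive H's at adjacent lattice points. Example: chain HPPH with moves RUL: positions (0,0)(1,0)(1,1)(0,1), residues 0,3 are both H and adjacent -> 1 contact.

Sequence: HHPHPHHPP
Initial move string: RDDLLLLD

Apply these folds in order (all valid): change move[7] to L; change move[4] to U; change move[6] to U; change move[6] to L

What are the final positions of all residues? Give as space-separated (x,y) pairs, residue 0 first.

Answer: (0,0) (1,0) (1,-1) (1,-2) (0,-2) (0,-1) (-1,-1) (-2,-1) (-3,-1)

Derivation:
Initial moves: RDDLLLLD
Fold: move[7]->L => RDDLLLLL (positions: [(0, 0), (1, 0), (1, -1), (1, -2), (0, -2), (-1, -2), (-2, -2), (-3, -2), (-4, -2)])
Fold: move[4]->U => RDDLULLL (positions: [(0, 0), (1, 0), (1, -1), (1, -2), (0, -2), (0, -1), (-1, -1), (-2, -1), (-3, -1)])
Fold: move[6]->U => RDDLULUL (positions: [(0, 0), (1, 0), (1, -1), (1, -2), (0, -2), (0, -1), (-1, -1), (-1, 0), (-2, 0)])
Fold: move[6]->L => RDDLULLL (positions: [(0, 0), (1, 0), (1, -1), (1, -2), (0, -2), (0, -1), (-1, -1), (-2, -1), (-3, -1)])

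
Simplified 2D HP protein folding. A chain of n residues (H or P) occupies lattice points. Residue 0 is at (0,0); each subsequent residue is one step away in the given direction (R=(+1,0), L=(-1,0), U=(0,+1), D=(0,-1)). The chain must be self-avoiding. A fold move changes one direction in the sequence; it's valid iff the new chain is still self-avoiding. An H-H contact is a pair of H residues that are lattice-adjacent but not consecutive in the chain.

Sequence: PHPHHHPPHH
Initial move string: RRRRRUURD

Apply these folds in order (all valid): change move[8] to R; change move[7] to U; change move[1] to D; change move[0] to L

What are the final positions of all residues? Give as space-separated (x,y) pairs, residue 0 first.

Answer: (0,0) (-1,0) (-1,-1) (0,-1) (1,-1) (2,-1) (2,0) (2,1) (2,2) (3,2)

Derivation:
Initial moves: RRRRRUURD
Fold: move[8]->R => RRRRRUURR (positions: [(0, 0), (1, 0), (2, 0), (3, 0), (4, 0), (5, 0), (5, 1), (5, 2), (6, 2), (7, 2)])
Fold: move[7]->U => RRRRRUUUR (positions: [(0, 0), (1, 0), (2, 0), (3, 0), (4, 0), (5, 0), (5, 1), (5, 2), (5, 3), (6, 3)])
Fold: move[1]->D => RDRRRUUUR (positions: [(0, 0), (1, 0), (1, -1), (2, -1), (3, -1), (4, -1), (4, 0), (4, 1), (4, 2), (5, 2)])
Fold: move[0]->L => LDRRRUUUR (positions: [(0, 0), (-1, 0), (-1, -1), (0, -1), (1, -1), (2, -1), (2, 0), (2, 1), (2, 2), (3, 2)])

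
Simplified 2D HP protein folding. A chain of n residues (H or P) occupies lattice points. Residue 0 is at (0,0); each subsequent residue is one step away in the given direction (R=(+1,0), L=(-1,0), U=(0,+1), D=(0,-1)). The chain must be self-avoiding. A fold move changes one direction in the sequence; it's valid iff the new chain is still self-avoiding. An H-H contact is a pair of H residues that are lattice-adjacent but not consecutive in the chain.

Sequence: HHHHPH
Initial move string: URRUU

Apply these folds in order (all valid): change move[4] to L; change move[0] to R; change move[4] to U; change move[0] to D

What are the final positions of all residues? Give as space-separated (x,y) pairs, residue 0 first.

Initial moves: URRUU
Fold: move[4]->L => URRUL (positions: [(0, 0), (0, 1), (1, 1), (2, 1), (2, 2), (1, 2)])
Fold: move[0]->R => RRRUL (positions: [(0, 0), (1, 0), (2, 0), (3, 0), (3, 1), (2, 1)])
Fold: move[4]->U => RRRUU (positions: [(0, 0), (1, 0), (2, 0), (3, 0), (3, 1), (3, 2)])
Fold: move[0]->D => DRRUU (positions: [(0, 0), (0, -1), (1, -1), (2, -1), (2, 0), (2, 1)])

Answer: (0,0) (0,-1) (1,-1) (2,-1) (2,0) (2,1)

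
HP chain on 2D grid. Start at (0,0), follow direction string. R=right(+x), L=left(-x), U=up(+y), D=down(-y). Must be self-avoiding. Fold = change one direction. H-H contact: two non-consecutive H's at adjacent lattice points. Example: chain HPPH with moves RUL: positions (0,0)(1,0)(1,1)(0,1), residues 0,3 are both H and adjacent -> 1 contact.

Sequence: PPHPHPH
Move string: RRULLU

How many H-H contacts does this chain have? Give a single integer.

Positions: [(0, 0), (1, 0), (2, 0), (2, 1), (1, 1), (0, 1), (0, 2)]
No H-H contacts found.

Answer: 0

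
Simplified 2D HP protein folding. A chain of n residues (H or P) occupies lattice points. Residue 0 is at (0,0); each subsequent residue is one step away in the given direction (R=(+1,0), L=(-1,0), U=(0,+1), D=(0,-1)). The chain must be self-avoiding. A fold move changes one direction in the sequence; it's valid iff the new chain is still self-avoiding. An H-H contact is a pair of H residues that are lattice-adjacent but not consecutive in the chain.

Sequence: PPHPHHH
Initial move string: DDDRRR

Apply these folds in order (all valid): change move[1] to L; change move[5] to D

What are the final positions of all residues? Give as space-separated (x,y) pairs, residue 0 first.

Answer: (0,0) (0,-1) (-1,-1) (-1,-2) (0,-2) (1,-2) (1,-3)

Derivation:
Initial moves: DDDRRR
Fold: move[1]->L => DLDRRR (positions: [(0, 0), (0, -1), (-1, -1), (-1, -2), (0, -2), (1, -2), (2, -2)])
Fold: move[5]->D => DLDRRD (positions: [(0, 0), (0, -1), (-1, -1), (-1, -2), (0, -2), (1, -2), (1, -3)])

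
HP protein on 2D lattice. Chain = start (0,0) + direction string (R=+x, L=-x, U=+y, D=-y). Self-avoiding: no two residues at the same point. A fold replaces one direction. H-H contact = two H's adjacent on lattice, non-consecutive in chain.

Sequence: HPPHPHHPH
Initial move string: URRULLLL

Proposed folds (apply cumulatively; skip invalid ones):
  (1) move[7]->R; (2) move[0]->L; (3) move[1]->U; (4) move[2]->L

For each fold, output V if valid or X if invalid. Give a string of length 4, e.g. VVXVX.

Initial: URRULLLL -> [(0, 0), (0, 1), (1, 1), (2, 1), (2, 2), (1, 2), (0, 2), (-1, 2), (-2, 2)]
Fold 1: move[7]->R => URRULLLR INVALID (collision), skipped
Fold 2: move[0]->L => LRRULLLL INVALID (collision), skipped
Fold 3: move[1]->U => UURULLLL VALID
Fold 4: move[2]->L => UULULLLL VALID

Answer: XXVV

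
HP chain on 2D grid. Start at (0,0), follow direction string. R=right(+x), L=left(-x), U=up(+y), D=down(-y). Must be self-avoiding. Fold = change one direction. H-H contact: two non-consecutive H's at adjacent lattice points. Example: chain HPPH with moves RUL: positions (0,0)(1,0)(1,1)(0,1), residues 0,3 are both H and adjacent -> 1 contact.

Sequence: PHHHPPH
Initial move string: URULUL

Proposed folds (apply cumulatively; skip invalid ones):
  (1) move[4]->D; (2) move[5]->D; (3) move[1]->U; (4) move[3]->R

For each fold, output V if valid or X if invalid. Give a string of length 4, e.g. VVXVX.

Answer: XXVV

Derivation:
Initial: URULUL -> [(0, 0), (0, 1), (1, 1), (1, 2), (0, 2), (0, 3), (-1, 3)]
Fold 1: move[4]->D => URULDL INVALID (collision), skipped
Fold 2: move[5]->D => URULUD INVALID (collision), skipped
Fold 3: move[1]->U => UUULUL VALID
Fold 4: move[3]->R => UUURUL VALID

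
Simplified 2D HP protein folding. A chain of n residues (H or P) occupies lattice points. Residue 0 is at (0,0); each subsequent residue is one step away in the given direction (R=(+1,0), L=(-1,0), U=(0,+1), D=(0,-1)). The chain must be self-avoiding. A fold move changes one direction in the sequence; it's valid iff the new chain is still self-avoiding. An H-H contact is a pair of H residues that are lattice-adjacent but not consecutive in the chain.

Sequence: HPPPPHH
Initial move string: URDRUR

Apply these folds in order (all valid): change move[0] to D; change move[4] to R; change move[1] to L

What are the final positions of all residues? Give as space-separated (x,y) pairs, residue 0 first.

Answer: (0,0) (0,-1) (-1,-1) (-1,-2) (0,-2) (1,-2) (2,-2)

Derivation:
Initial moves: URDRUR
Fold: move[0]->D => DRDRUR (positions: [(0, 0), (0, -1), (1, -1), (1, -2), (2, -2), (2, -1), (3, -1)])
Fold: move[4]->R => DRDRRR (positions: [(0, 0), (0, -1), (1, -1), (1, -2), (2, -2), (3, -2), (4, -2)])
Fold: move[1]->L => DLDRRR (positions: [(0, 0), (0, -1), (-1, -1), (-1, -2), (0, -2), (1, -2), (2, -2)])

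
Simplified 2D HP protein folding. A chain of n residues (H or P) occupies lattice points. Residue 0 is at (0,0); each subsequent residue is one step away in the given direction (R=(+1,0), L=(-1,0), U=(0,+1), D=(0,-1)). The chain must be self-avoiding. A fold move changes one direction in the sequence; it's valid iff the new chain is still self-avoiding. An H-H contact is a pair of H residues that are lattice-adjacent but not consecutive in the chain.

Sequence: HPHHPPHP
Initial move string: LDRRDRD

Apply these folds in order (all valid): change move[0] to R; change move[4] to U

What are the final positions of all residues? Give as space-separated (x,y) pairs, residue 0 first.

Answer: (0,0) (1,0) (1,-1) (2,-1) (3,-1) (3,0) (4,0) (4,-1)

Derivation:
Initial moves: LDRRDRD
Fold: move[0]->R => RDRRDRD (positions: [(0, 0), (1, 0), (1, -1), (2, -1), (3, -1), (3, -2), (4, -2), (4, -3)])
Fold: move[4]->U => RDRRURD (positions: [(0, 0), (1, 0), (1, -1), (2, -1), (3, -1), (3, 0), (4, 0), (4, -1)])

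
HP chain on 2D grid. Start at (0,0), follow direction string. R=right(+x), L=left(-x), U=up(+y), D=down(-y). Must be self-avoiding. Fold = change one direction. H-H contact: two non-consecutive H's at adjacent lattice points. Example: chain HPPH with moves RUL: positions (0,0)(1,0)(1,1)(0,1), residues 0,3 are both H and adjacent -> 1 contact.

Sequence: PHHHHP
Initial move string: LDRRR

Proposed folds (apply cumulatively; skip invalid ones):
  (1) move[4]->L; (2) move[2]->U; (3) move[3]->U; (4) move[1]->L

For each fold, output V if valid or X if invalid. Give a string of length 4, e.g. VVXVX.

Answer: XXXX

Derivation:
Initial: LDRRR -> [(0, 0), (-1, 0), (-1, -1), (0, -1), (1, -1), (2, -1)]
Fold 1: move[4]->L => LDRRL INVALID (collision), skipped
Fold 2: move[2]->U => LDURR INVALID (collision), skipped
Fold 3: move[3]->U => LDRUR INVALID (collision), skipped
Fold 4: move[1]->L => LLRRR INVALID (collision), skipped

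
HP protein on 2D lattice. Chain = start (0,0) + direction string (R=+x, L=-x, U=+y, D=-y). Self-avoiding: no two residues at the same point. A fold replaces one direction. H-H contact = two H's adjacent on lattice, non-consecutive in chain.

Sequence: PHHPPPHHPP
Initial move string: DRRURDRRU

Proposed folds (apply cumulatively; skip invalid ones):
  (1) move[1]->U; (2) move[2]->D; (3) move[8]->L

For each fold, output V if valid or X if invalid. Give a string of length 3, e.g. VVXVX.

Answer: XXX

Derivation:
Initial: DRRURDRRU -> [(0, 0), (0, -1), (1, -1), (2, -1), (2, 0), (3, 0), (3, -1), (4, -1), (5, -1), (5, 0)]
Fold 1: move[1]->U => DURURDRRU INVALID (collision), skipped
Fold 2: move[2]->D => DRDURDRRU INVALID (collision), skipped
Fold 3: move[8]->L => DRRURDRRL INVALID (collision), skipped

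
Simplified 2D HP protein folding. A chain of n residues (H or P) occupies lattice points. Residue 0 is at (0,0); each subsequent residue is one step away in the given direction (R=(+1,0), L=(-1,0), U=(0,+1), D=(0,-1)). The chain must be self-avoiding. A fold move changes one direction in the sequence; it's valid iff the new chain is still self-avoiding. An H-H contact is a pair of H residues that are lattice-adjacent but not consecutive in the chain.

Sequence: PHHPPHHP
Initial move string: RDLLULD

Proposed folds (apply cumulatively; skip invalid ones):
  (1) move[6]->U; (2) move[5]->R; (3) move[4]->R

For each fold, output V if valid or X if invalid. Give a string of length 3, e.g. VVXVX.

Initial: RDLLULD -> [(0, 0), (1, 0), (1, -1), (0, -1), (-1, -1), (-1, 0), (-2, 0), (-2, -1)]
Fold 1: move[6]->U => RDLLULU VALID
Fold 2: move[5]->R => RDLLURU INVALID (collision), skipped
Fold 3: move[4]->R => RDLLRLU INVALID (collision), skipped

Answer: VXX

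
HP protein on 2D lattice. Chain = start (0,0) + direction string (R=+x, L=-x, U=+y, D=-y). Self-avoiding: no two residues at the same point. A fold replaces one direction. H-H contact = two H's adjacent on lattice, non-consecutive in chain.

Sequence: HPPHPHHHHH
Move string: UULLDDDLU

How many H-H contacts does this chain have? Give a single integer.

Answer: 1

Derivation:
Positions: [(0, 0), (0, 1), (0, 2), (-1, 2), (-2, 2), (-2, 1), (-2, 0), (-2, -1), (-3, -1), (-3, 0)]
H-H contact: residue 6 @(-2,0) - residue 9 @(-3, 0)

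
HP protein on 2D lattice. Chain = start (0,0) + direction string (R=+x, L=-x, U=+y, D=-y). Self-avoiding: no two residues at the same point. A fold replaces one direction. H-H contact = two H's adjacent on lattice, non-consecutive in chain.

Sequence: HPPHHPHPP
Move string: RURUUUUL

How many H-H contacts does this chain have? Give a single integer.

Answer: 0

Derivation:
Positions: [(0, 0), (1, 0), (1, 1), (2, 1), (2, 2), (2, 3), (2, 4), (2, 5), (1, 5)]
No H-H contacts found.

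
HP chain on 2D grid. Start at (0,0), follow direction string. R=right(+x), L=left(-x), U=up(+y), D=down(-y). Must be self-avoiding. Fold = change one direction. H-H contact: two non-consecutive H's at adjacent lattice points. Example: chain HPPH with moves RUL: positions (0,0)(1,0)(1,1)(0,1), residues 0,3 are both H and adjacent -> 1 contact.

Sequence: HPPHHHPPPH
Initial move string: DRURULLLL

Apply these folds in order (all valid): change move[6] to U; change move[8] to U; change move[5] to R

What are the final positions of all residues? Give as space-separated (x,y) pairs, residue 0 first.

Initial moves: DRURULLLL
Fold: move[6]->U => DRURULULL (positions: [(0, 0), (0, -1), (1, -1), (1, 0), (2, 0), (2, 1), (1, 1), (1, 2), (0, 2), (-1, 2)])
Fold: move[8]->U => DRURULULU (positions: [(0, 0), (0, -1), (1, -1), (1, 0), (2, 0), (2, 1), (1, 1), (1, 2), (0, 2), (0, 3)])
Fold: move[5]->R => DRURURULU (positions: [(0, 0), (0, -1), (1, -1), (1, 0), (2, 0), (2, 1), (3, 1), (3, 2), (2, 2), (2, 3)])

Answer: (0,0) (0,-1) (1,-1) (1,0) (2,0) (2,1) (3,1) (3,2) (2,2) (2,3)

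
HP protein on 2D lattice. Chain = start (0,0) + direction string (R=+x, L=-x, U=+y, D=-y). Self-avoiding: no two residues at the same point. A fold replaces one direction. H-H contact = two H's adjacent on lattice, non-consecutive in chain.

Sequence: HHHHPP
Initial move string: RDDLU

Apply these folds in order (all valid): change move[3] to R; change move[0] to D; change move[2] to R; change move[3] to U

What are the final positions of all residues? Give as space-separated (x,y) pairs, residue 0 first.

Answer: (0,0) (0,-1) (0,-2) (1,-2) (1,-1) (1,0)

Derivation:
Initial moves: RDDLU
Fold: move[3]->R => RDDRU (positions: [(0, 0), (1, 0), (1, -1), (1, -2), (2, -2), (2, -1)])
Fold: move[0]->D => DDDRU (positions: [(0, 0), (0, -1), (0, -2), (0, -3), (1, -3), (1, -2)])
Fold: move[2]->R => DDRRU (positions: [(0, 0), (0, -1), (0, -2), (1, -2), (2, -2), (2, -1)])
Fold: move[3]->U => DDRUU (positions: [(0, 0), (0, -1), (0, -2), (1, -2), (1, -1), (1, 0)])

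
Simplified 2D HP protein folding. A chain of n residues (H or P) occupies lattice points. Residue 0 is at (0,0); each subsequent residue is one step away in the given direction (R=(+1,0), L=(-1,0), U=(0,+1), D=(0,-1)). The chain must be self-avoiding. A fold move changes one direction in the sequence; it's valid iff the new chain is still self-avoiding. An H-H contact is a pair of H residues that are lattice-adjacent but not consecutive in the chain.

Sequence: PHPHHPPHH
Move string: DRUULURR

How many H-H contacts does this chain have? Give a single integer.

Positions: [(0, 0), (0, -1), (1, -1), (1, 0), (1, 1), (0, 1), (0, 2), (1, 2), (2, 2)]
H-H contact: residue 4 @(1,1) - residue 7 @(1, 2)

Answer: 1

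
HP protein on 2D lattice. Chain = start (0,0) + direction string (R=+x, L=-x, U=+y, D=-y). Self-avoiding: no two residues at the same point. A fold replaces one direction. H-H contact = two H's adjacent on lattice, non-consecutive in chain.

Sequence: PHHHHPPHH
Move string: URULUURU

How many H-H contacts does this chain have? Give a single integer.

Answer: 1

Derivation:
Positions: [(0, 0), (0, 1), (1, 1), (1, 2), (0, 2), (0, 3), (0, 4), (1, 4), (1, 5)]
H-H contact: residue 1 @(0,1) - residue 4 @(0, 2)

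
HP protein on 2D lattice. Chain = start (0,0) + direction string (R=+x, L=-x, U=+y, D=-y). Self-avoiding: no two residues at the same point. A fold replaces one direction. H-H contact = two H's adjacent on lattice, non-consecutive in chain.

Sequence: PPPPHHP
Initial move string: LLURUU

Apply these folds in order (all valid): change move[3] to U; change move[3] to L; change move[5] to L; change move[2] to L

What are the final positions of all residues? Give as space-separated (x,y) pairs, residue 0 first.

Answer: (0,0) (-1,0) (-2,0) (-3,0) (-4,0) (-4,1) (-5,1)

Derivation:
Initial moves: LLURUU
Fold: move[3]->U => LLUUUU (positions: [(0, 0), (-1, 0), (-2, 0), (-2, 1), (-2, 2), (-2, 3), (-2, 4)])
Fold: move[3]->L => LLULUU (positions: [(0, 0), (-1, 0), (-2, 0), (-2, 1), (-3, 1), (-3, 2), (-3, 3)])
Fold: move[5]->L => LLULUL (positions: [(0, 0), (-1, 0), (-2, 0), (-2, 1), (-3, 1), (-3, 2), (-4, 2)])
Fold: move[2]->L => LLLLUL (positions: [(0, 0), (-1, 0), (-2, 0), (-3, 0), (-4, 0), (-4, 1), (-5, 1)])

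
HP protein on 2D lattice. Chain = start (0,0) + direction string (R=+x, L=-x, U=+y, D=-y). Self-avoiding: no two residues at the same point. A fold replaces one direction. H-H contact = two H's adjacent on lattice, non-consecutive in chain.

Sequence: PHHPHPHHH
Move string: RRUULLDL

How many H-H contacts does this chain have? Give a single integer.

Answer: 0

Derivation:
Positions: [(0, 0), (1, 0), (2, 0), (2, 1), (2, 2), (1, 2), (0, 2), (0, 1), (-1, 1)]
No H-H contacts found.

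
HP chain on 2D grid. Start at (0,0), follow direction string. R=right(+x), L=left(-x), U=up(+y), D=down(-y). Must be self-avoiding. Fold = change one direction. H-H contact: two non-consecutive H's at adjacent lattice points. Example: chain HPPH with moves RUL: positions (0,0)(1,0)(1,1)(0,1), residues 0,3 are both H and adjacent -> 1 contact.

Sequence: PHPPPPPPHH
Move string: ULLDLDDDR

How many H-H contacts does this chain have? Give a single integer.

Positions: [(0, 0), (0, 1), (-1, 1), (-2, 1), (-2, 0), (-3, 0), (-3, -1), (-3, -2), (-3, -3), (-2, -3)]
No H-H contacts found.

Answer: 0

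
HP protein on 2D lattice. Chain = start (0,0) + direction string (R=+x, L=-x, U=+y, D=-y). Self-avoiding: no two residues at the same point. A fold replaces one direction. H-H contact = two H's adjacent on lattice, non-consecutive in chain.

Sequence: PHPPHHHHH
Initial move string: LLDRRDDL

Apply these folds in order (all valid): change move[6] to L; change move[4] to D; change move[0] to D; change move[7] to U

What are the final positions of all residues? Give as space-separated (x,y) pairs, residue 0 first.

Initial moves: LLDRRDDL
Fold: move[6]->L => LLDRRDLL (positions: [(0, 0), (-1, 0), (-2, 0), (-2, -1), (-1, -1), (0, -1), (0, -2), (-1, -2), (-2, -2)])
Fold: move[4]->D => LLDRDDLL (positions: [(0, 0), (-1, 0), (-2, 0), (-2, -1), (-1, -1), (-1, -2), (-1, -3), (-2, -3), (-3, -3)])
Fold: move[0]->D => DLDRDDLL (positions: [(0, 0), (0, -1), (-1, -1), (-1, -2), (0, -2), (0, -3), (0, -4), (-1, -4), (-2, -4)])
Fold: move[7]->U => DLDRDDLU (positions: [(0, 0), (0, -1), (-1, -1), (-1, -2), (0, -2), (0, -3), (0, -4), (-1, -4), (-1, -3)])

Answer: (0,0) (0,-1) (-1,-1) (-1,-2) (0,-2) (0,-3) (0,-4) (-1,-4) (-1,-3)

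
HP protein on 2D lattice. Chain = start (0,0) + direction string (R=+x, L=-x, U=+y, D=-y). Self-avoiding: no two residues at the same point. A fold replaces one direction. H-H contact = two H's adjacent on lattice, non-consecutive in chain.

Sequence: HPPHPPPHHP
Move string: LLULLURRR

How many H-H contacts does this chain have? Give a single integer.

Positions: [(0, 0), (-1, 0), (-2, 0), (-2, 1), (-3, 1), (-4, 1), (-4, 2), (-3, 2), (-2, 2), (-1, 2)]
H-H contact: residue 3 @(-2,1) - residue 8 @(-2, 2)

Answer: 1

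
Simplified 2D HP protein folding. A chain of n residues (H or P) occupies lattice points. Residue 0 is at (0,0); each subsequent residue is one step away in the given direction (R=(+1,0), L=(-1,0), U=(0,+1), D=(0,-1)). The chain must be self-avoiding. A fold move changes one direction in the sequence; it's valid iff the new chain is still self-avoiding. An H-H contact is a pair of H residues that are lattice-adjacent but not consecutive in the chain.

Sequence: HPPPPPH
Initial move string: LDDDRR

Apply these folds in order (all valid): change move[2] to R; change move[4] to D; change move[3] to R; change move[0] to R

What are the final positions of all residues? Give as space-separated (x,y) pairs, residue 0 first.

Initial moves: LDDDRR
Fold: move[2]->R => LDRDRR (positions: [(0, 0), (-1, 0), (-1, -1), (0, -1), (0, -2), (1, -2), (2, -2)])
Fold: move[4]->D => LDRDDR (positions: [(0, 0), (-1, 0), (-1, -1), (0, -1), (0, -2), (0, -3), (1, -3)])
Fold: move[3]->R => LDRRDR (positions: [(0, 0), (-1, 0), (-1, -1), (0, -1), (1, -1), (1, -2), (2, -2)])
Fold: move[0]->R => RDRRDR (positions: [(0, 0), (1, 0), (1, -1), (2, -1), (3, -1), (3, -2), (4, -2)])

Answer: (0,0) (1,0) (1,-1) (2,-1) (3,-1) (3,-2) (4,-2)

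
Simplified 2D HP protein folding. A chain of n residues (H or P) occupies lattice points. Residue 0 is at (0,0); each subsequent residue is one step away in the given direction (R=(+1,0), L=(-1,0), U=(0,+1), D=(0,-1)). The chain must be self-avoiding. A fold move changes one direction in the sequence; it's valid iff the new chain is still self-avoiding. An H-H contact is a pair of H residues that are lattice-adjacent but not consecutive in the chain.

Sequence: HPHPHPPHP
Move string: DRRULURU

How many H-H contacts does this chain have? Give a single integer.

Positions: [(0, 0), (0, -1), (1, -1), (2, -1), (2, 0), (1, 0), (1, 1), (2, 1), (2, 2)]
H-H contact: residue 4 @(2,0) - residue 7 @(2, 1)

Answer: 1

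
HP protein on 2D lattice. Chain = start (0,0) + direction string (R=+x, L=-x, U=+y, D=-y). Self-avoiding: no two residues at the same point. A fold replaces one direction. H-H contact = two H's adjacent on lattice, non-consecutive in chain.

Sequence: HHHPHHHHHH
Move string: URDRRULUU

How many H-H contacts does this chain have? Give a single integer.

Answer: 2

Derivation:
Positions: [(0, 0), (0, 1), (1, 1), (1, 0), (2, 0), (3, 0), (3, 1), (2, 1), (2, 2), (2, 3)]
H-H contact: residue 2 @(1,1) - residue 7 @(2, 1)
H-H contact: residue 4 @(2,0) - residue 7 @(2, 1)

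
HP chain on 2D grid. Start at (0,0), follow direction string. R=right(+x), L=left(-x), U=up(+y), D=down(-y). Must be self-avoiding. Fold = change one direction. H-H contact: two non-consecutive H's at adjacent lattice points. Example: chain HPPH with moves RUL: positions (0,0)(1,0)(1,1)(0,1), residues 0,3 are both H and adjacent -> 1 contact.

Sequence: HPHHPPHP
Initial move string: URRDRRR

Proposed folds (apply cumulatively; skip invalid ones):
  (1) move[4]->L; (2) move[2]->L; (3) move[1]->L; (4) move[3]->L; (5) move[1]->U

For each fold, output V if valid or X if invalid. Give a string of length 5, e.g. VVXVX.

Initial: URRDRRR -> [(0, 0), (0, 1), (1, 1), (2, 1), (2, 0), (3, 0), (4, 0), (5, 0)]
Fold 1: move[4]->L => URRDLRR INVALID (collision), skipped
Fold 2: move[2]->L => URLDRRR INVALID (collision), skipped
Fold 3: move[1]->L => ULRDRRR INVALID (collision), skipped
Fold 4: move[3]->L => URRLRRR INVALID (collision), skipped
Fold 5: move[1]->U => UURDRRR VALID

Answer: XXXXV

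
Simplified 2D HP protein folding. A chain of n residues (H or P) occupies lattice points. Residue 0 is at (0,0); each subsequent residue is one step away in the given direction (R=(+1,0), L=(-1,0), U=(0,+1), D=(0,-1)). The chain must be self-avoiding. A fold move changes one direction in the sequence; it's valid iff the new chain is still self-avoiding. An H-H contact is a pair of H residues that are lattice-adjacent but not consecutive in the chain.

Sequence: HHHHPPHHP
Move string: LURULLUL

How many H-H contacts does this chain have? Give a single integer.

Answer: 1

Derivation:
Positions: [(0, 0), (-1, 0), (-1, 1), (0, 1), (0, 2), (-1, 2), (-2, 2), (-2, 3), (-3, 3)]
H-H contact: residue 0 @(0,0) - residue 3 @(0, 1)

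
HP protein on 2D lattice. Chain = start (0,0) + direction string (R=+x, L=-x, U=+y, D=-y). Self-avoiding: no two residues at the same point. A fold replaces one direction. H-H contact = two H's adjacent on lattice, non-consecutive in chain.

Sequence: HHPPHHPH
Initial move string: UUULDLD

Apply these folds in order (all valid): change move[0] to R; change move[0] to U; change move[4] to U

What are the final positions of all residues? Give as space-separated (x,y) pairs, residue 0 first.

Initial moves: UUULDLD
Fold: move[0]->R => RUULDLD (positions: [(0, 0), (1, 0), (1, 1), (1, 2), (0, 2), (0, 1), (-1, 1), (-1, 0)])
Fold: move[0]->U => UUULDLD (positions: [(0, 0), (0, 1), (0, 2), (0, 3), (-1, 3), (-1, 2), (-2, 2), (-2, 1)])
Fold: move[4]->U => UUULULD (positions: [(0, 0), (0, 1), (0, 2), (0, 3), (-1, 3), (-1, 4), (-2, 4), (-2, 3)])

Answer: (0,0) (0,1) (0,2) (0,3) (-1,3) (-1,4) (-2,4) (-2,3)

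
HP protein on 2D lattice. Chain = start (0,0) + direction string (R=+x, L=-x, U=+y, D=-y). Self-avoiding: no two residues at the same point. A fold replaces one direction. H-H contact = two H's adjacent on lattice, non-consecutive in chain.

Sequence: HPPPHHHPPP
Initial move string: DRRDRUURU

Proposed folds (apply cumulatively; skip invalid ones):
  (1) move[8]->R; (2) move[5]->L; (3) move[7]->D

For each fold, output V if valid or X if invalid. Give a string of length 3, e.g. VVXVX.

Initial: DRRDRUURU -> [(0, 0), (0, -1), (1, -1), (2, -1), (2, -2), (3, -2), (3, -1), (3, 0), (4, 0), (4, 1)]
Fold 1: move[8]->R => DRRDRUURR VALID
Fold 2: move[5]->L => DRRDRLURR INVALID (collision), skipped
Fold 3: move[7]->D => DRRDRUUDR INVALID (collision), skipped

Answer: VXX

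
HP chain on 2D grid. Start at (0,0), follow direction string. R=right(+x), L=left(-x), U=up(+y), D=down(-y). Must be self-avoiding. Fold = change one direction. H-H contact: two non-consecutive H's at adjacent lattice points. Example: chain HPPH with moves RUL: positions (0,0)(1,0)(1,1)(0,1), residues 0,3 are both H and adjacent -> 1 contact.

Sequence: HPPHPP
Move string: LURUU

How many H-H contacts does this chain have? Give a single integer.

Answer: 1

Derivation:
Positions: [(0, 0), (-1, 0), (-1, 1), (0, 1), (0, 2), (0, 3)]
H-H contact: residue 0 @(0,0) - residue 3 @(0, 1)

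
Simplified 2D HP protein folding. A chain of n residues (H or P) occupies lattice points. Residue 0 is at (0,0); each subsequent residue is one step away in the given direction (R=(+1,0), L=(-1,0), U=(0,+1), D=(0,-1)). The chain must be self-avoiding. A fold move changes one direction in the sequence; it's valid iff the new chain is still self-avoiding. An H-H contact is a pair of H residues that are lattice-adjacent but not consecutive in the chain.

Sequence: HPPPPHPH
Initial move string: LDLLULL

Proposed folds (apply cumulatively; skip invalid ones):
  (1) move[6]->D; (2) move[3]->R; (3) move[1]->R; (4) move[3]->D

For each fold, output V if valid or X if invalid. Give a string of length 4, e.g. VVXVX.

Initial: LDLLULL -> [(0, 0), (-1, 0), (-1, -1), (-2, -1), (-3, -1), (-3, 0), (-4, 0), (-5, 0)]
Fold 1: move[6]->D => LDLLULD VALID
Fold 2: move[3]->R => LDLRULD INVALID (collision), skipped
Fold 3: move[1]->R => LRLLULD INVALID (collision), skipped
Fold 4: move[3]->D => LDLDULD INVALID (collision), skipped

Answer: VXXX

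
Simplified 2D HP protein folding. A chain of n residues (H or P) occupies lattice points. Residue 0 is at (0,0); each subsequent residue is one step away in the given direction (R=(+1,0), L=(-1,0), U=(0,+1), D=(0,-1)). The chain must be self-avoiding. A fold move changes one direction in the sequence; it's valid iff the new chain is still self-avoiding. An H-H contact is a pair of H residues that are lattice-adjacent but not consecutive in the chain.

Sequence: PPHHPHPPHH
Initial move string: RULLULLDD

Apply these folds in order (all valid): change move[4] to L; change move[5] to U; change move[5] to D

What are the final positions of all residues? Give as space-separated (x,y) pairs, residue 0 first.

Answer: (0,0) (1,0) (1,1) (0,1) (-1,1) (-2,1) (-2,0) (-3,0) (-3,-1) (-3,-2)

Derivation:
Initial moves: RULLULLDD
Fold: move[4]->L => RULLLLLDD (positions: [(0, 0), (1, 0), (1, 1), (0, 1), (-1, 1), (-2, 1), (-3, 1), (-4, 1), (-4, 0), (-4, -1)])
Fold: move[5]->U => RULLLULDD (positions: [(0, 0), (1, 0), (1, 1), (0, 1), (-1, 1), (-2, 1), (-2, 2), (-3, 2), (-3, 1), (-3, 0)])
Fold: move[5]->D => RULLLDLDD (positions: [(0, 0), (1, 0), (1, 1), (0, 1), (-1, 1), (-2, 1), (-2, 0), (-3, 0), (-3, -1), (-3, -2)])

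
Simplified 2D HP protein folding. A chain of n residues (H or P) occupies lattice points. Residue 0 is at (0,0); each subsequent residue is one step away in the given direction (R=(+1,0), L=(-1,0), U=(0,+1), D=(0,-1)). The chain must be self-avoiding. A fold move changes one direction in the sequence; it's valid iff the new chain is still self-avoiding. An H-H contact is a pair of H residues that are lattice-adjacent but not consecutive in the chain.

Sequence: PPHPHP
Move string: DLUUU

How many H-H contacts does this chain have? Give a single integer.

Answer: 0

Derivation:
Positions: [(0, 0), (0, -1), (-1, -1), (-1, 0), (-1, 1), (-1, 2)]
No H-H contacts found.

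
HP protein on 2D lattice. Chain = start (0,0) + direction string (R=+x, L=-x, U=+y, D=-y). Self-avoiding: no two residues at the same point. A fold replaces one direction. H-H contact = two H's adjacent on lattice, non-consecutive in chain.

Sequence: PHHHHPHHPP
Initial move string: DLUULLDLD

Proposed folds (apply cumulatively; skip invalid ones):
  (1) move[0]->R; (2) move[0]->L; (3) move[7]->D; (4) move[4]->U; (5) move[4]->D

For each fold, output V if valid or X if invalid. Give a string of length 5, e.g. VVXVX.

Answer: XVVVX

Derivation:
Initial: DLUULLDLD -> [(0, 0), (0, -1), (-1, -1), (-1, 0), (-1, 1), (-2, 1), (-3, 1), (-3, 0), (-4, 0), (-4, -1)]
Fold 1: move[0]->R => RLUULLDLD INVALID (collision), skipped
Fold 2: move[0]->L => LLUULLDLD VALID
Fold 3: move[7]->D => LLUULLDDD VALID
Fold 4: move[4]->U => LLUUULDDD VALID
Fold 5: move[4]->D => LLUUDLDDD INVALID (collision), skipped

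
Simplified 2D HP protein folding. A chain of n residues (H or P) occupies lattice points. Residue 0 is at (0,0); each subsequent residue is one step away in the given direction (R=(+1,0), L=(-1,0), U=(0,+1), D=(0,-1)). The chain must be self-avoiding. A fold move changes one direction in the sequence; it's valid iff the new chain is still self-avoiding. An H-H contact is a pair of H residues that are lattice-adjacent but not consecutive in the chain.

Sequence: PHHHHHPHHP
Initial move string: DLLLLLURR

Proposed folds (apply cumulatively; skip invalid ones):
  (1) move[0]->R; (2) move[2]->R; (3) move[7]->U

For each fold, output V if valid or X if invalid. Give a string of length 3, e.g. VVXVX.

Initial: DLLLLLURR -> [(0, 0), (0, -1), (-1, -1), (-2, -1), (-3, -1), (-4, -1), (-5, -1), (-5, 0), (-4, 0), (-3, 0)]
Fold 1: move[0]->R => RLLLLLURR INVALID (collision), skipped
Fold 2: move[2]->R => DLRLLLURR INVALID (collision), skipped
Fold 3: move[7]->U => DLLLLLUUR VALID

Answer: XXV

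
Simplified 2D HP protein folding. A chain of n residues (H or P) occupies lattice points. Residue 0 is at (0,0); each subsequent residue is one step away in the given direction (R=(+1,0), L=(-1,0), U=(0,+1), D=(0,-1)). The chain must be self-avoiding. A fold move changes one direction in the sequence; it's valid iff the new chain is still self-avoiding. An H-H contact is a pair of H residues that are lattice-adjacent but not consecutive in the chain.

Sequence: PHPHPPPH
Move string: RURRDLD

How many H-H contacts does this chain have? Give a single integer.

Positions: [(0, 0), (1, 0), (1, 1), (2, 1), (3, 1), (3, 0), (2, 0), (2, -1)]
No H-H contacts found.

Answer: 0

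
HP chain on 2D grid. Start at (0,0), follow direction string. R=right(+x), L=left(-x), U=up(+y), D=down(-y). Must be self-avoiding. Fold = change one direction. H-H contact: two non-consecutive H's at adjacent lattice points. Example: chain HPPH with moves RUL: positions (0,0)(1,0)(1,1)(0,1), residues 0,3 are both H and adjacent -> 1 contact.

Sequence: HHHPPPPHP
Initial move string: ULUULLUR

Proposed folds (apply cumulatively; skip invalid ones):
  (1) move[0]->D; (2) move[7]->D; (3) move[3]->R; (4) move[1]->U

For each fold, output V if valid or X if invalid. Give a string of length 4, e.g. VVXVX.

Initial: ULUULLUR -> [(0, 0), (0, 1), (-1, 1), (-1, 2), (-1, 3), (-2, 3), (-3, 3), (-3, 4), (-2, 4)]
Fold 1: move[0]->D => DLUULLUR VALID
Fold 2: move[7]->D => DLUULLUD INVALID (collision), skipped
Fold 3: move[3]->R => DLURLLUR INVALID (collision), skipped
Fold 4: move[1]->U => DUUULLUR INVALID (collision), skipped

Answer: VXXX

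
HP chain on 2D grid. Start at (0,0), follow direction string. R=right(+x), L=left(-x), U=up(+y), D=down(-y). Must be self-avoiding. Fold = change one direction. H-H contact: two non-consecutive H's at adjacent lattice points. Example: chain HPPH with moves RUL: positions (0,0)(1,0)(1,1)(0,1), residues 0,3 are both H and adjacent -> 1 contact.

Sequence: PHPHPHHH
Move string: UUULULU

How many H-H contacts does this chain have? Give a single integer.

Positions: [(0, 0), (0, 1), (0, 2), (0, 3), (-1, 3), (-1, 4), (-2, 4), (-2, 5)]
No H-H contacts found.

Answer: 0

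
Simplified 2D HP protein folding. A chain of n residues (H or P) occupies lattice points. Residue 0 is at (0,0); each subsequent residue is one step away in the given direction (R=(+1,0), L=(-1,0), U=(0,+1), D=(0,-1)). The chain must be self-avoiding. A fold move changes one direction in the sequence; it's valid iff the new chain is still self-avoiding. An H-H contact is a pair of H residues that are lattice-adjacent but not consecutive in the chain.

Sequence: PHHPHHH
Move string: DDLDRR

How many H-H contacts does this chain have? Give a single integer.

Positions: [(0, 0), (0, -1), (0, -2), (-1, -2), (-1, -3), (0, -3), (1, -3)]
H-H contact: residue 2 @(0,-2) - residue 5 @(0, -3)

Answer: 1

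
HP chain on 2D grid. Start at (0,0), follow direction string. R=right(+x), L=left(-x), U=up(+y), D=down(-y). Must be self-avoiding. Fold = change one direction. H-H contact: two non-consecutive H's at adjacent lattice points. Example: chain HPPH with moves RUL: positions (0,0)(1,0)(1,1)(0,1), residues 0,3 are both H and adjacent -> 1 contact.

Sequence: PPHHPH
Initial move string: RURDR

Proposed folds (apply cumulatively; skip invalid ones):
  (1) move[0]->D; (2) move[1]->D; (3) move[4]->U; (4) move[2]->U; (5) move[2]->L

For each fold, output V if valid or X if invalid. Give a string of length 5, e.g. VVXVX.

Answer: XVXXV

Derivation:
Initial: RURDR -> [(0, 0), (1, 0), (1, 1), (2, 1), (2, 0), (3, 0)]
Fold 1: move[0]->D => DURDR INVALID (collision), skipped
Fold 2: move[1]->D => RDRDR VALID
Fold 3: move[4]->U => RDRDU INVALID (collision), skipped
Fold 4: move[2]->U => RDUDR INVALID (collision), skipped
Fold 5: move[2]->L => RDLDR VALID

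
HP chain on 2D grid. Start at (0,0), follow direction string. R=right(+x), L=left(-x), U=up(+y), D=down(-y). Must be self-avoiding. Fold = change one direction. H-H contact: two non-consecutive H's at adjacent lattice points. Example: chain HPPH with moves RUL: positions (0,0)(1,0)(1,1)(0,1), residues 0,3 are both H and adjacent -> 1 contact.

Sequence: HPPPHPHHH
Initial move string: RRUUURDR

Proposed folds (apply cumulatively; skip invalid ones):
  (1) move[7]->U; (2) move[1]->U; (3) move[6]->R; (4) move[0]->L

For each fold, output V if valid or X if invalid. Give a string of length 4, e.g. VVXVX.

Initial: RRUUURDR -> [(0, 0), (1, 0), (2, 0), (2, 1), (2, 2), (2, 3), (3, 3), (3, 2), (4, 2)]
Fold 1: move[7]->U => RRUUURDU INVALID (collision), skipped
Fold 2: move[1]->U => RUUUURDR VALID
Fold 3: move[6]->R => RUUUURRR VALID
Fold 4: move[0]->L => LUUUURRR VALID

Answer: XVVV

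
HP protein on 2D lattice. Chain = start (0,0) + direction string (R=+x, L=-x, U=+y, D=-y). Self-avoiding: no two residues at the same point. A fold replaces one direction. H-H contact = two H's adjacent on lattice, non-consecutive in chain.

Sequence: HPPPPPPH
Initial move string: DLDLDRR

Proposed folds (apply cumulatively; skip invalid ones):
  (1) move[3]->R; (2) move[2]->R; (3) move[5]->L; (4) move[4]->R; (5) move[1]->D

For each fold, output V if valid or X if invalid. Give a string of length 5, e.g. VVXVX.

Initial: DLDLDRR -> [(0, 0), (0, -1), (-1, -1), (-1, -2), (-2, -2), (-2, -3), (-1, -3), (0, -3)]
Fold 1: move[3]->R => DLDRDRR VALID
Fold 2: move[2]->R => DLRRDRR INVALID (collision), skipped
Fold 3: move[5]->L => DLDRDLR INVALID (collision), skipped
Fold 4: move[4]->R => DLDRRRR VALID
Fold 5: move[1]->D => DDDRRRR VALID

Answer: VXXVV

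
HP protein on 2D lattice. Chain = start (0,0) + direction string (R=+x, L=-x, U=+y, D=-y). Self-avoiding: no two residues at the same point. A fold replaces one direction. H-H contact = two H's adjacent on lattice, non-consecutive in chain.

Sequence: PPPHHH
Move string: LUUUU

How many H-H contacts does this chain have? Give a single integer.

Positions: [(0, 0), (-1, 0), (-1, 1), (-1, 2), (-1, 3), (-1, 4)]
No H-H contacts found.

Answer: 0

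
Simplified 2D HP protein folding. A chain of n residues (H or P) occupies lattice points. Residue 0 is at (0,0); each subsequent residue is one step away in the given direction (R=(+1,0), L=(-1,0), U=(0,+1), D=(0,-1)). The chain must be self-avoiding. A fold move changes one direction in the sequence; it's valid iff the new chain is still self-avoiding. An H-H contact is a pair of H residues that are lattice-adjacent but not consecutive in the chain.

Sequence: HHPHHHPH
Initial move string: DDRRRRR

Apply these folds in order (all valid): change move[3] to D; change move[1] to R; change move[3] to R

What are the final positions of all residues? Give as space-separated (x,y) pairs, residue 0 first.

Initial moves: DDRRRRR
Fold: move[3]->D => DDRDRRR (positions: [(0, 0), (0, -1), (0, -2), (1, -2), (1, -3), (2, -3), (3, -3), (4, -3)])
Fold: move[1]->R => DRRDRRR (positions: [(0, 0), (0, -1), (1, -1), (2, -1), (2, -2), (3, -2), (4, -2), (5, -2)])
Fold: move[3]->R => DRRRRRR (positions: [(0, 0), (0, -1), (1, -1), (2, -1), (3, -1), (4, -1), (5, -1), (6, -1)])

Answer: (0,0) (0,-1) (1,-1) (2,-1) (3,-1) (4,-1) (5,-1) (6,-1)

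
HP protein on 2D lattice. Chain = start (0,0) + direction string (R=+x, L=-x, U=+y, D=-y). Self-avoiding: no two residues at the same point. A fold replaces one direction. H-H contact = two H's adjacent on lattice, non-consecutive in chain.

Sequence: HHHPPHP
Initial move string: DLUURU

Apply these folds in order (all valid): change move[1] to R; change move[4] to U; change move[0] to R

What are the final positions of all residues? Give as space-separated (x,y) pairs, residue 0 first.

Answer: (0,0) (1,0) (2,0) (2,1) (2,2) (2,3) (2,4)

Derivation:
Initial moves: DLUURU
Fold: move[1]->R => DRUURU (positions: [(0, 0), (0, -1), (1, -1), (1, 0), (1, 1), (2, 1), (2, 2)])
Fold: move[4]->U => DRUUUU (positions: [(0, 0), (0, -1), (1, -1), (1, 0), (1, 1), (1, 2), (1, 3)])
Fold: move[0]->R => RRUUUU (positions: [(0, 0), (1, 0), (2, 0), (2, 1), (2, 2), (2, 3), (2, 4)])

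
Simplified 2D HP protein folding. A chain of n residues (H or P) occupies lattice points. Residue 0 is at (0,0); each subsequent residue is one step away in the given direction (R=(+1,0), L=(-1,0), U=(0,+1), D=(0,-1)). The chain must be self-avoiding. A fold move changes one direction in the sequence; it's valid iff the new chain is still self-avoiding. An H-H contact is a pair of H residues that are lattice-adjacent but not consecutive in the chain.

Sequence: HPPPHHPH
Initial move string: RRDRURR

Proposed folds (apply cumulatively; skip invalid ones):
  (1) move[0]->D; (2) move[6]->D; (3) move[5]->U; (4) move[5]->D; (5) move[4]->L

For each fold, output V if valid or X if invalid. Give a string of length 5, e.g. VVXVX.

Initial: RRDRURR -> [(0, 0), (1, 0), (2, 0), (2, -1), (3, -1), (3, 0), (4, 0), (5, 0)]
Fold 1: move[0]->D => DRDRURR VALID
Fold 2: move[6]->D => DRDRURD VALID
Fold 3: move[5]->U => DRDRUUD INVALID (collision), skipped
Fold 4: move[5]->D => DRDRUDD INVALID (collision), skipped
Fold 5: move[4]->L => DRDRLRD INVALID (collision), skipped

Answer: VVXXX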